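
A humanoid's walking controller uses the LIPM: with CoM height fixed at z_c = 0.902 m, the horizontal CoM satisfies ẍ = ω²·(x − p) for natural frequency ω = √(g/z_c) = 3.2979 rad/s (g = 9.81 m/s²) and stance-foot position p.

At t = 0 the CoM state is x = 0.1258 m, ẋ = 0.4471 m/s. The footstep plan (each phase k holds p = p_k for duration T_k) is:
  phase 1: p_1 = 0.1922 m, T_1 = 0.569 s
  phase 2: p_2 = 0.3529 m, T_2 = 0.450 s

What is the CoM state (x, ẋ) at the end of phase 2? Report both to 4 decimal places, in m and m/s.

phase 1: p=0.1922, T=0.569, ωT=1.876505, cosh=3.341883, sinh=3.188758; start (x,ẋ)=(0.125800, 0.447100) → end (x,ẋ)=(0.402603, 0.795880)
phase 2: p=0.3529, T=0.450, ωT=1.484055, cosh=2.318756, sinh=2.092039; start (x,ẋ)=(0.402603, 0.795880) → end (x,ẋ)=(0.973018, 2.188365)

x = 0.9730, ẋ = 2.1884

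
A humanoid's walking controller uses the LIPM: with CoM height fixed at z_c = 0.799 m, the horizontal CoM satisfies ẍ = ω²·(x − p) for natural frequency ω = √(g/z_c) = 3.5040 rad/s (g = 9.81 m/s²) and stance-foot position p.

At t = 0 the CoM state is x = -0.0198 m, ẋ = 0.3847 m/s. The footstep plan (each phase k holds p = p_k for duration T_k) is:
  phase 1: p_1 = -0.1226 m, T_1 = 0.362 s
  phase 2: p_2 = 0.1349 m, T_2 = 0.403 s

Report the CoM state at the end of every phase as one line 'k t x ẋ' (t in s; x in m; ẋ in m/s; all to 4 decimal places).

phase 1: p=-0.1226, T=0.362, ωT=1.268448, cosh=1.918299, sinh=1.637031; start (x,ẋ)=(-0.019800, 0.384700) → end (x,ẋ)=(0.254329, 1.327647)
phase 2: p=0.1349, T=0.403, ωT=1.412112, cosh=2.174122, sinh=1.930494; start (x,ẋ)=(0.254329, 1.327647) → end (x,ẋ)=(1.126006, 3.694336)

1 0.3620 0.2543 1.3276
2 0.7650 1.1260 3.6943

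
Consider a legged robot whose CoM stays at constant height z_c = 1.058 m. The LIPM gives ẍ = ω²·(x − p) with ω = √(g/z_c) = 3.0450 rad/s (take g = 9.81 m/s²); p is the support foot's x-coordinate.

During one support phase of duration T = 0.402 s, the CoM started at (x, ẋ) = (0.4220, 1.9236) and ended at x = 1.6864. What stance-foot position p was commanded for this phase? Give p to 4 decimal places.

ωT = 3.0450·0.402 = 1.224090; cosh(ωT) = 1.847547, sinh(ωT) = 1.553522
x(T) = p + (x₀−p)·cosh(ωT) + (ẋ₀/ω)·sinh(ωT) ⇒ p·(1 − cosh) = x(T) − x₀·cosh − (ẋ₀/ω)·sinh
numerator   = 1.6864 − (0.4220)·1.847547 − (1.9236/3.0450)·1.553522 = -0.074663
denominator = 1 − 1.847547 = -0.847547
p = -0.074663 / -0.847547 = 0.0881

p = 0.0881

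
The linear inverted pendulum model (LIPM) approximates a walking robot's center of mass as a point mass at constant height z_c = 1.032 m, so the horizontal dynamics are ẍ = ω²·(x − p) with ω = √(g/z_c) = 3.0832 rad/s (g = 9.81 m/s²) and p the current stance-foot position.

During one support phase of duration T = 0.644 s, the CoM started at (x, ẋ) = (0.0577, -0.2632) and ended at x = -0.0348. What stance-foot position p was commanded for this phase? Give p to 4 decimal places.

p = -0.0207

ωT = 3.0832·0.644 = 1.985581; cosh(ωT) = 3.710289, sinh(ωT) = 3.572988
x(T) = p + (x₀−p)·cosh(ωT) + (ẋ₀/ω)·sinh(ωT) ⇒ p·(1 − cosh) = x(T) − x₀·cosh − (ẋ₀/ω)·sinh
numerator   = -0.0348 − (0.0577)·3.710289 − (-0.2632/3.0832)·3.572988 = 0.056127
denominator = 1 − 3.710289 = -2.710289
p = 0.056127 / -2.710289 = -0.0207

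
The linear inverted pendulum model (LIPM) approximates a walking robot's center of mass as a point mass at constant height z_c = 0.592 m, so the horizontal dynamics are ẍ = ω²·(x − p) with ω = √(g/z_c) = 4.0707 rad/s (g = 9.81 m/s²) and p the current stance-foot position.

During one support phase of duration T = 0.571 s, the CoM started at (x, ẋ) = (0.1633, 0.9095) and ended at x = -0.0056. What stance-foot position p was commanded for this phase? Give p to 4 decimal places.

p = 0.4758

ωT = 4.0707·0.571 = 2.324370; cosh(ωT) = 5.159041, sinh(ωT) = 5.061196
x(T) = p + (x₀−p)·cosh(ωT) + (ẋ₀/ω)·sinh(ωT) ⇒ p·(1 − cosh) = x(T) − x₀·cosh − (ẋ₀/ω)·sinh
numerator   = -0.0056 − (0.1633)·5.159041 − (0.9095/4.0707)·5.061196 = -1.978874
denominator = 1 − 5.159041 = -4.159041
p = -1.978874 / -4.159041 = 0.4758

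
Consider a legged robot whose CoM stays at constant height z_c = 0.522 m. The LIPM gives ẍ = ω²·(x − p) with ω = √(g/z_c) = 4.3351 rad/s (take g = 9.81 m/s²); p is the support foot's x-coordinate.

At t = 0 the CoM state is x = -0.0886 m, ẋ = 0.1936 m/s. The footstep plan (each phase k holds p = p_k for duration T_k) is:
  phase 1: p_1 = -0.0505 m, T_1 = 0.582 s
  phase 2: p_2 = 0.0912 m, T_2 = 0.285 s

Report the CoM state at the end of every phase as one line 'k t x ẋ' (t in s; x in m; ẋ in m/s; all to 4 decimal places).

1 0.5820 -0.0129 0.1916
2 0.8670 -0.0335 -0.3535

phase 1: p=-0.0505, T=0.582, ωT=2.523028, cosh=6.273253, sinh=6.193037; start (x,ẋ)=(-0.088600, 0.193600) → end (x,ẋ)=(-0.012938, 0.191615)
phase 2: p=0.0912, T=0.285, ωT=1.235503, cosh=1.865399, sinh=1.574711; start (x,ẋ)=(-0.012938, 0.191615) → end (x,ẋ)=(-0.033455, -0.353463)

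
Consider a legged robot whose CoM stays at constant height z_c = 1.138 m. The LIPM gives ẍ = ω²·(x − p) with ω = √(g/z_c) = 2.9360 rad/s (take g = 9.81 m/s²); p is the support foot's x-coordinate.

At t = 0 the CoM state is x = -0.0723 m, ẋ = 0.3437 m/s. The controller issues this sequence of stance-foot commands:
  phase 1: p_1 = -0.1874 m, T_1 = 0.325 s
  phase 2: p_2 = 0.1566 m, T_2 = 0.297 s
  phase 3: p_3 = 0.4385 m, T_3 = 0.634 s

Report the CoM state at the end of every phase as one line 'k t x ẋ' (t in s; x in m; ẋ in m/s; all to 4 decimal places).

1 0.3250 0.1136 0.8861
2 0.6220 0.3941 1.1204
3 1.2560 1.4898 3.2811

phase 1: p=-0.1874, T=0.325, ωT=0.954200, cosh=1.490856, sinh=1.105736; start (x,ẋ)=(-0.072300, 0.343700) → end (x,ẋ)=(0.113639, 0.886073)
phase 2: p=0.1566, T=0.297, ωT=0.871992, cosh=1.404894, sinh=0.986776; start (x,ẋ)=(0.113639, 0.886073) → end (x,ẋ)=(0.394050, 1.120374)
phase 3: p=0.4385, T=0.634, ωT=1.861424, cosh=3.294171, sinh=3.138720; start (x,ẋ)=(0.394050, 1.120374) → end (x,ẋ)=(1.489806, 3.281085)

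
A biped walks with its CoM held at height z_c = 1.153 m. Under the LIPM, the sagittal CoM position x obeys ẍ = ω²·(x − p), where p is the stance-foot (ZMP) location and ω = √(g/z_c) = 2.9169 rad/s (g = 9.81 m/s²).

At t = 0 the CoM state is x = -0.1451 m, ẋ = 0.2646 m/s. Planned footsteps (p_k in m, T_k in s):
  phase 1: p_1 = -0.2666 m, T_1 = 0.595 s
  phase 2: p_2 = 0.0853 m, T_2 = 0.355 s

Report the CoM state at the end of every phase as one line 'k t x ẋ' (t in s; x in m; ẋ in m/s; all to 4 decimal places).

phase 1: p=-0.2666, T=0.595, ωT=1.735556, cosh=2.924190, sinh=2.747888; start (x,ẋ)=(-0.145100, 0.264600) → end (x,ẋ)=(0.337958, 1.747601)
phase 2: p=0.0853, T=0.355, ωT=1.035500, cosh=1.585781, sinh=1.230732; start (x,ẋ)=(0.337958, 1.747601) → end (x,ẋ)=(1.223327, 3.678333)

1 0.5950 0.3380 1.7476
2 0.9500 1.2233 3.6783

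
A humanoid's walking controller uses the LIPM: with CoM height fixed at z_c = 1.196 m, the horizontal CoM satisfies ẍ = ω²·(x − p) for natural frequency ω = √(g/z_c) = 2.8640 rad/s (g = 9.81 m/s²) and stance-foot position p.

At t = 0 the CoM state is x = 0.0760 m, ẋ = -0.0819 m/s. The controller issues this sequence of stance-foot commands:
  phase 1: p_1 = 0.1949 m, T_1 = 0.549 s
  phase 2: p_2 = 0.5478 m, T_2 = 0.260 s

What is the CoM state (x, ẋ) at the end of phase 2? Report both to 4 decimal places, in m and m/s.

phase 1: p=0.1949, T=0.549, ωT=1.572336, cosh=2.512725, sinh=2.305165; start (x,ẋ)=(0.076000, -0.081900) → end (x,ẋ)=(-0.169782, -0.990769)
phase 2: p=0.5478, T=0.260, ωT=0.744640, cosh=1.290294, sinh=0.815389; start (x,ẋ)=(-0.169782, -0.990769) → end (x,ẋ)=(-0.660167, -2.954135)

x = -0.6602, ẋ = -2.9541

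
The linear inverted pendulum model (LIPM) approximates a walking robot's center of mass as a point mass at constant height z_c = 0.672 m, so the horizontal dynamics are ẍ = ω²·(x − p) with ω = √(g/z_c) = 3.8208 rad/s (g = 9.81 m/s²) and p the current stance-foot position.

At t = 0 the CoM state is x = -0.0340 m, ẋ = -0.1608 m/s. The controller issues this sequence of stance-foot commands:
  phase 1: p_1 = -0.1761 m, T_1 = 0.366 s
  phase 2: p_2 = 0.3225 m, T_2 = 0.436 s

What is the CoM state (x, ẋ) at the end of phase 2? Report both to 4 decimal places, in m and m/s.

x = 0.0319, ẋ = -0.7830

phase 1: p=-0.1761, T=0.366, ωT=1.398413, cosh=2.147879, sinh=1.900890; start (x,ẋ)=(-0.034000, -0.160800) → end (x,ẋ)=(0.049114, 0.686682)
phase 2: p=0.3225, T=0.436, ωT=1.665869, cosh=2.739647, sinh=2.550621; start (x,ẋ)=(0.049114, 0.686682) → end (x,ẋ)=(0.031921, -0.782994)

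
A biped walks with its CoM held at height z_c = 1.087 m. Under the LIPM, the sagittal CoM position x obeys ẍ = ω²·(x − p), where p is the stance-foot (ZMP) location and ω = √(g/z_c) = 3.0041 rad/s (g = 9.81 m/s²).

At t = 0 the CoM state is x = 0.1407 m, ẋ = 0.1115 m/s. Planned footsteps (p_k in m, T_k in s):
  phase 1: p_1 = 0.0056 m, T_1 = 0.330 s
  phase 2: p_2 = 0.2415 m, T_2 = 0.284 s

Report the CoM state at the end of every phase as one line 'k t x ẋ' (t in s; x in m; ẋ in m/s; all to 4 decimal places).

phase 1: p=0.0056, T=0.330, ωT=0.991353, cosh=1.532976, sinh=1.161902; start (x,ẋ)=(0.140700, 0.111500) → end (x,ẋ)=(0.255830, 0.642489)
phase 2: p=0.2415, T=0.284, ωT=0.853164, cosh=1.386563, sinh=0.960499; start (x,ẋ)=(0.255830, 0.642489) → end (x,ẋ)=(0.466792, 0.932201)

1 0.3300 0.2558 0.6425
2 0.6140 0.4668 0.9322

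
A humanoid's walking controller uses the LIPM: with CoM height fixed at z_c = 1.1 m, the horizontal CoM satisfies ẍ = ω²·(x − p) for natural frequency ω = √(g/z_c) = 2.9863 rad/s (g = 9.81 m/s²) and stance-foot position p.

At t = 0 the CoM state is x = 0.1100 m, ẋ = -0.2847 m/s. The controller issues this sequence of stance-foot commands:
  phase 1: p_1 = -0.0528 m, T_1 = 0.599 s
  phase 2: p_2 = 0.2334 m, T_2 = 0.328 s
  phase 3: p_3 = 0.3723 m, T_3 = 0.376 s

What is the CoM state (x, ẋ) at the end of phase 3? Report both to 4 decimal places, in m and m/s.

x = 0.6018, ẋ = 0.9091

phase 1: p=-0.0528, T=0.599, ωT=1.788794, cosh=3.074697, sinh=2.907535; start (x,ẋ)=(0.110000, -0.284700) → end (x,ẋ)=(0.170570, 0.538189)
phase 2: p=0.2334, T=0.328, ωT=0.979506, cosh=1.519319, sinh=1.143822; start (x,ẋ)=(0.170570, 0.538189) → end (x,ẋ)=(0.344080, 0.603065)
phase 3: p=0.3723, T=0.376, ωT=1.122849, cosh=1.699475, sinh=1.374123; start (x,ẋ)=(0.344080, 0.603065) → end (x,ẋ)=(0.601836, 0.909091)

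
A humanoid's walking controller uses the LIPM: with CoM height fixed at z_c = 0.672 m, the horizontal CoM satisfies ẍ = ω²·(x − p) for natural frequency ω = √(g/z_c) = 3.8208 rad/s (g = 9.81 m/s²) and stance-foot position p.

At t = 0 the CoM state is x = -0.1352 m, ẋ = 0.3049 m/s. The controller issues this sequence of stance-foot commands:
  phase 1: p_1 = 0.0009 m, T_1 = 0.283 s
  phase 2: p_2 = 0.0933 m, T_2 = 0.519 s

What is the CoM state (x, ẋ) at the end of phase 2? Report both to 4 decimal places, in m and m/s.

phase 1: p=0.0009, T=0.283, ωT=1.081286, cosh=1.643814, sinh=1.304656; start (x,ẋ)=(-0.135200, 0.304900) → end (x,ẋ)=(-0.118712, -0.177236)
phase 2: p=0.0933, T=0.519, ωT=1.982995, cosh=3.701063, sinh=3.563406; start (x,ẋ)=(-0.118712, -0.177236) → end (x,ẋ)=(-0.856664, -3.542513)

x = -0.8567, ẋ = -3.5425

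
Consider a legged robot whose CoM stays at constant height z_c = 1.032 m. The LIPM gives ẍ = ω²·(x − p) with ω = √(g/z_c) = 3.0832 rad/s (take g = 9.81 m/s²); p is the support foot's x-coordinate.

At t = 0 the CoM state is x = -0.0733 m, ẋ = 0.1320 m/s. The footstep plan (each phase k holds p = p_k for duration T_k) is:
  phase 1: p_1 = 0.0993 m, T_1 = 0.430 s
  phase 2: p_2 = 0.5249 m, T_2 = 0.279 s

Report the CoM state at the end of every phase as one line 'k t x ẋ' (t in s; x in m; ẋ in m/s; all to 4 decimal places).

phase 1: p=0.0993, T=0.430, ωT=1.325776, cosh=2.015351, sinh=1.749755; start (x,ẋ)=(-0.073300, 0.132000) → end (x,ẋ)=(-0.173638, -0.665124)
phase 2: p=0.5249, T=0.279, ωT=0.860213, cosh=1.393368, sinh=0.970296; start (x,ẋ)=(-0.173638, -0.665124) → end (x,ẋ)=(-0.657738, -3.016519)

1 0.4300 -0.1736 -0.6651
2 0.7090 -0.6577 -3.0165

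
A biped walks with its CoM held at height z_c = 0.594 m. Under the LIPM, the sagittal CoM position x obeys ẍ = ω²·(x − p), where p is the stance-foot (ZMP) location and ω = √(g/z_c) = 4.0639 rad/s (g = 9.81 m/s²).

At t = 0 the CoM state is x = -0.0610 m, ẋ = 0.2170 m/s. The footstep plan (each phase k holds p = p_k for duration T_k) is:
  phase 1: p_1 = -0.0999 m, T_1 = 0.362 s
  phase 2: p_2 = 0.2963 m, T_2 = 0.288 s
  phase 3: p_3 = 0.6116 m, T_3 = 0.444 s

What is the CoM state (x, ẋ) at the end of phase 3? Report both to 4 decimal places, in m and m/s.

x = -0.3269, ẋ = -3.5201

phase 1: p=-0.0999, T=0.362, ωT=1.471132, cosh=2.291913, sinh=2.062247; start (x,ẋ)=(-0.061000, 0.217000) → end (x,ẋ)=(0.099373, 0.823357)
phase 2: p=0.2963, T=0.288, ωT=1.170403, cosh=1.766767, sinh=1.456525; start (x,ẋ)=(0.099373, 0.823357) → end (x,ẋ)=(0.243472, 0.289036)
phase 3: p=0.6116, T=0.444, ωT=1.804372, cosh=3.120365, sinh=2.955787; start (x,ẋ)=(0.243472, 0.289036) → end (x,ẋ)=(-0.326869, -3.520062)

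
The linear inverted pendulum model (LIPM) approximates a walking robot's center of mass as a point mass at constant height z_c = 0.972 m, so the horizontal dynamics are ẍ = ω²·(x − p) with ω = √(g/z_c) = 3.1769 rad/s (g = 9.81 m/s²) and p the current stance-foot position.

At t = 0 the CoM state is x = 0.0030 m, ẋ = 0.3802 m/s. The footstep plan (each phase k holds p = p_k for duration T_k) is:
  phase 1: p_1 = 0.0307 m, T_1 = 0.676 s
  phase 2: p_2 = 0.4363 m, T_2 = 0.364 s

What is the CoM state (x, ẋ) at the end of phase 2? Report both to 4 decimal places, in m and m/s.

phase 1: p=0.0307, T=0.676, ωT=2.147584, cosh=4.340456, sinh=4.223690; start (x,ẋ)=(0.003000, 0.380200) → end (x,ẋ)=(0.415945, 1.278556)
phase 2: p=0.4363, T=0.364, ωT=1.156392, cosh=1.746531, sinh=1.431912; start (x,ẋ)=(0.415945, 1.278556) → end (x,ẋ)=(0.977029, 2.140445)

x = 0.9770, ẋ = 2.1404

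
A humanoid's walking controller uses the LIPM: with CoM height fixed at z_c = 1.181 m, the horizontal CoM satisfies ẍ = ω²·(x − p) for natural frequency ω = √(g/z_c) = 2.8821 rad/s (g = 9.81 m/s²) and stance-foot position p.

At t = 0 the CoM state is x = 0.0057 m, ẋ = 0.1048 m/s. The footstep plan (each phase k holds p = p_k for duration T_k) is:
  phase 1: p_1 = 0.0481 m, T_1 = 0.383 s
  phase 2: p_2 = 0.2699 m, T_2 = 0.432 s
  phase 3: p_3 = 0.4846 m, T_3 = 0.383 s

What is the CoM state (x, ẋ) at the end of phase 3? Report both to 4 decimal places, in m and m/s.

phase 1: p=0.0481, T=0.383, ωT=1.103844, cosh=1.673666, sinh=1.342072; start (x,ẋ)=(0.005700, 0.104800) → end (x,ẋ)=(0.025937, 0.011398)
phase 2: p=0.2699, T=0.432, ωT=1.245067, cosh=1.880545, sinh=1.592623; start (x,ẋ)=(0.025937, 0.011398) → end (x,ẋ)=(-0.182584, -1.098379)
phase 3: p=0.4846, T=0.383, ωT=1.103844, cosh=1.673666, sinh=1.342072; start (x,ẋ)=(-0.182584, -1.098379) → end (x,ẋ)=(-1.143512, -4.418977)

x = -1.1435, ẋ = -4.4190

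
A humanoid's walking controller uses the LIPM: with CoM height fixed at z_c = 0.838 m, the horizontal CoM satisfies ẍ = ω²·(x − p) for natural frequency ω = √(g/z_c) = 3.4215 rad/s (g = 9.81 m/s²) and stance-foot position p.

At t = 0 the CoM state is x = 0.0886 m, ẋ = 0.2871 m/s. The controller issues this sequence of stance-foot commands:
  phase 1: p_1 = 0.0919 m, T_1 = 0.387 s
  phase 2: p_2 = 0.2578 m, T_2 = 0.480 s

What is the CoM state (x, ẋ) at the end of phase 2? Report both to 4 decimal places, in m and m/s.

phase 1: p=0.0919, T=0.387, ωT=1.324121, cosh=2.012457, sinh=1.746421; start (x,ẋ)=(0.088600, 0.287100) → end (x,ẋ)=(0.231802, 0.558058)
phase 2: p=0.2578, T=0.480, ωT=1.642320, cosh=2.680337, sinh=2.486806; start (x,ẋ)=(0.231802, 0.558058) → end (x,ẋ)=(0.593723, 1.274576)

x = 0.5937, ẋ = 1.2746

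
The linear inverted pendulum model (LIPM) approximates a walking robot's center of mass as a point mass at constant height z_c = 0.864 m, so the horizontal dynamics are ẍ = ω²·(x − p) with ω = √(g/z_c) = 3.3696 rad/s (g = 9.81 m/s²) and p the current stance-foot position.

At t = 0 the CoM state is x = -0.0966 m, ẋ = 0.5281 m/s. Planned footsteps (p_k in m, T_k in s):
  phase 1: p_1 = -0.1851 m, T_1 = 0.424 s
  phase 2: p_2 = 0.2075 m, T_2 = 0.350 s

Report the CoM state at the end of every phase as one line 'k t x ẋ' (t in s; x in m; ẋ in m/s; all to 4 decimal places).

phase 1: p=-0.1851, T=0.424, ωT=1.428710, cosh=2.206466, sinh=1.966848; start (x,ẋ)=(-0.096600, 0.528100) → end (x,ẋ)=(0.318426, 1.751768)
phase 2: p=0.2075, T=0.350, ωT=1.179360, cosh=1.779884, sinh=1.472408; start (x,ẋ)=(0.318426, 1.751768) → end (x,ẋ)=(1.170403, 3.668295)

1 0.4240 0.3184 1.7518
2 0.7740 1.1704 3.6683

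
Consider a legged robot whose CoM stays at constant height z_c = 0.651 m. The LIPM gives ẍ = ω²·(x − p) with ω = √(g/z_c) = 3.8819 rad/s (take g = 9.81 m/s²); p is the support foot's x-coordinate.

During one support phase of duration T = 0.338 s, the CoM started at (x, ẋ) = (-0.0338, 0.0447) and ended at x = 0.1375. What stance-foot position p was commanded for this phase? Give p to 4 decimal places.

p = -0.1866

ωT = 3.8819·0.338 = 1.312082; cosh(ωT) = 1.991579, sinh(ωT) = 1.722320
x(T) = p + (x₀−p)·cosh(ωT) + (ẋ₀/ω)·sinh(ωT) ⇒ p·(1 − cosh) = x(T) − x₀·cosh − (ẋ₀/ω)·sinh
numerator   = 0.1375 − (-0.0338)·1.991579 − (0.0447/3.8819)·1.722320 = 0.184983
denominator = 1 − 1.991579 = -0.991579
p = 0.184983 / -0.991579 = -0.1866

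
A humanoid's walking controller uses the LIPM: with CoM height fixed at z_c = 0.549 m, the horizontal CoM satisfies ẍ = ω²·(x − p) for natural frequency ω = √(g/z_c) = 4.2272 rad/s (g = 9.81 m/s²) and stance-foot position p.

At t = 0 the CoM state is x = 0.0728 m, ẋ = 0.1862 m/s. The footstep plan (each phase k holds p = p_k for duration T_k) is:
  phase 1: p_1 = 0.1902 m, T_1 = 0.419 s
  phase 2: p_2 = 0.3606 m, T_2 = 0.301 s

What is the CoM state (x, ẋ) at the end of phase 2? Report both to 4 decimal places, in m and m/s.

x = -0.7407, ẋ = -4.4211

phase 1: p=0.1902, T=0.419, ωT=1.771197, cosh=3.024007, sinh=2.853877; start (x,ẋ)=(0.072800, 0.186200) → end (x,ẋ)=(-0.039111, -0.853233)
phase 2: p=0.3606, T=0.301, ωT=1.272387, cosh=1.924763, sinh=1.644601; start (x,ẋ)=(-0.039111, -0.853233) → end (x,ẋ)=(-0.740700, -4.421081)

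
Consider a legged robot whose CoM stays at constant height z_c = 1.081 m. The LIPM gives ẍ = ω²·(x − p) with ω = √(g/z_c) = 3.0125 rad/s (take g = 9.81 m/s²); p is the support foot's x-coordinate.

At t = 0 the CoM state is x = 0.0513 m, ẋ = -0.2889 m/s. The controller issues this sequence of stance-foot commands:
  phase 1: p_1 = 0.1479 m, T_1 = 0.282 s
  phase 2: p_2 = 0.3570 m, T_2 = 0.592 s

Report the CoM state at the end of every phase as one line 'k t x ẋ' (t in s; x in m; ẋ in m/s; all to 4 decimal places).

phase 1: p=0.1479, T=0.282, ωT=0.849525, cosh=1.383077, sinh=0.955459; start (x,ẋ)=(0.051300, -0.288900) → end (x,ẋ)=(-0.077334, -0.677617)
phase 2: p=0.3570, T=0.592, ωT=1.783400, cosh=3.059059, sinh=2.890993; start (x,ẋ)=(-0.077334, -0.677617) → end (x,ẋ)=(-1.621939, -5.855536)

1 0.2820 -0.0773 -0.6776
2 0.8740 -1.6219 -5.8555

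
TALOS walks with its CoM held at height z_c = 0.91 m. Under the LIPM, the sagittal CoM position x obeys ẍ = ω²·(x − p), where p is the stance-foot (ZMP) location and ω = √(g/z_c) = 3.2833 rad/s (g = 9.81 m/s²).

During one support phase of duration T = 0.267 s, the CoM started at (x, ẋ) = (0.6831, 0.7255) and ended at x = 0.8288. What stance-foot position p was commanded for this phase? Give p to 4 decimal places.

p = 0.8633

ωT = 3.2833·0.267 = 0.876641; cosh(ωT) = 1.409497, sinh(ωT) = 0.993318
x(T) = p + (x₀−p)·cosh(ωT) + (ẋ₀/ω)·sinh(ωT) ⇒ p·(1 − cosh) = x(T) − x₀·cosh − (ẋ₀/ω)·sinh
numerator   = 0.8288 − (0.6831)·1.409497 − (0.7255/3.2833)·0.993318 = -0.353518
denominator = 1 − 1.409497 = -0.409497
p = -0.353518 / -0.409497 = 0.8633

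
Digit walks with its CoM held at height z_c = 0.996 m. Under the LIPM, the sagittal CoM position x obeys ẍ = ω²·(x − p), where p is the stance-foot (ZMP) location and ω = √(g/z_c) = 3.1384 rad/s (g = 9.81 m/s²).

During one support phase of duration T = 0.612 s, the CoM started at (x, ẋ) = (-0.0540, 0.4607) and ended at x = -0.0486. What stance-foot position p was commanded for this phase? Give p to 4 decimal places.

p = 0.1410

ωT = 3.1384·0.612 = 1.920701; cosh(ωT) = 3.486122, sinh(ωT) = 3.339618
x(T) = p + (x₀−p)·cosh(ωT) + (ẋ₀/ω)·sinh(ωT) ⇒ p·(1 − cosh) = x(T) − x₀·cosh − (ẋ₀/ω)·sinh
numerator   = -0.0486 − (-0.0540)·3.486122 − (0.4607/3.1384)·3.339618 = -0.350587
denominator = 1 − 3.486122 = -2.486122
p = -0.350587 / -2.486122 = 0.1410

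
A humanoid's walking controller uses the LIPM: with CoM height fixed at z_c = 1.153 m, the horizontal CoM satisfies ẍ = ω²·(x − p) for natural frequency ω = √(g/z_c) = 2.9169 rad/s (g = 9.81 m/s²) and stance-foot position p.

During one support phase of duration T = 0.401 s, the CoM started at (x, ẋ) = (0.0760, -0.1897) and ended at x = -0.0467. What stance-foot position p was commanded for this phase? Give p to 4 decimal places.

ωT = 2.9169·0.401 = 1.169677; cosh(ωT) = 1.765710, sinh(ωT) = 1.455242
x(T) = p + (x₀−p)·cosh(ωT) + (ẋ₀/ω)·sinh(ωT) ⇒ p·(1 − cosh) = x(T) − x₀·cosh − (ẋ₀/ω)·sinh
numerator   = -0.0467 − (0.0760)·1.765710 − (-0.1897/2.9169)·1.455242 = -0.086253
denominator = 1 − 1.765710 = -0.765710
p = -0.086253 / -0.765710 = 0.1126

p = 0.1126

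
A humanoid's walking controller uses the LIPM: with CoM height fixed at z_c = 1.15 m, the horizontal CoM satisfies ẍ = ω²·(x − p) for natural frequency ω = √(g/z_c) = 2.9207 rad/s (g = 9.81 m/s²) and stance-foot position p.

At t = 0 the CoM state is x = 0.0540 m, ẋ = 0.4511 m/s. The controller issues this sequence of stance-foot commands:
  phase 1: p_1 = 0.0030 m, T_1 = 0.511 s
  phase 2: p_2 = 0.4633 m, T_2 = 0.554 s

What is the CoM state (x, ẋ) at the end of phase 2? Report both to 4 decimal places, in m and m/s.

phase 1: p=0.0030, T=0.511, ωT=1.492478, cosh=2.336459, sinh=2.111644; start (x,ẋ)=(0.054000, 0.451100) → end (x,ẋ)=(0.448301, 1.368518)
phase 2: p=0.4633, T=0.554, ωT=1.618068, cosh=2.620809, sinh=2.422527; start (x,ẋ)=(0.448301, 1.368518) → end (x,ẋ)=(1.559086, 3.480501)

x = 1.5591, ẋ = 3.4805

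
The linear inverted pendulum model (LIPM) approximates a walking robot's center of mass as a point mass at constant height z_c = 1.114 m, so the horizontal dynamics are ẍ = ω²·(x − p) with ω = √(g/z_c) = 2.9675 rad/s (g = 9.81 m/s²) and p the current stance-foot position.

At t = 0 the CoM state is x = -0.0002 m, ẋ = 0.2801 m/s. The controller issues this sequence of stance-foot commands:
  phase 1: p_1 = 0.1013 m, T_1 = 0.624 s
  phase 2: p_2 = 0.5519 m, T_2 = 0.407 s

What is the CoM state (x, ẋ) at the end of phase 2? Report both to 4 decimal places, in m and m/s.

phase 1: p=0.1013, T=0.624, ωT=1.851720, cosh=3.263867, sinh=3.106900; start (x,ẋ)=(-0.000200, 0.280100) → end (x,ẋ)=(0.063275, -0.021593)
phase 2: p=0.5519, T=0.407, ωT=1.207772, cosh=1.822443, sinh=1.523580; start (x,ẋ)=(0.063275, -0.021593) → end (x,ẋ)=(-0.349677, -2.248534)

x = -0.3497, ẋ = -2.2485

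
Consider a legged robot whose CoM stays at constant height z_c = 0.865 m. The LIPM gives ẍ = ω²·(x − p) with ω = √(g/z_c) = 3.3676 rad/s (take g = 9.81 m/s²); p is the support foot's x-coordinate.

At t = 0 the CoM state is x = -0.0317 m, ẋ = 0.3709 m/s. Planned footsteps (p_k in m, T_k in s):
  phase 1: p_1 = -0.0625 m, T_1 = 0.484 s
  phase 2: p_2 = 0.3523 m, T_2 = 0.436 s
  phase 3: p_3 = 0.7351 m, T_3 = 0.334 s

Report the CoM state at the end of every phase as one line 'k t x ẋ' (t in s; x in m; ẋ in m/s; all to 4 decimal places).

phase 1: p=-0.0625, T=0.484, ωT=1.629918, cosh=2.649702, sinh=2.453756; start (x,ẋ)=(-0.031700, 0.370900) → end (x,ẋ)=(0.289362, 1.237283)
phase 2: p=0.3523, T=0.436, ωT=1.468274, cosh=2.286028, sinh=2.055705; start (x,ẋ)=(0.289362, 1.237283) → end (x,ẋ)=(0.963705, 2.392758)
phase 3: p=0.7351, T=0.334, ωT=1.124778, cosh=1.702129, sinh=1.377405; start (x,ẋ)=(0.963705, 2.392758) → end (x,ẋ)=(2.102893, 5.133178)

1 0.4840 0.2894 1.2373
2 0.9200 0.9637 2.3928
3 1.2540 2.1029 5.1332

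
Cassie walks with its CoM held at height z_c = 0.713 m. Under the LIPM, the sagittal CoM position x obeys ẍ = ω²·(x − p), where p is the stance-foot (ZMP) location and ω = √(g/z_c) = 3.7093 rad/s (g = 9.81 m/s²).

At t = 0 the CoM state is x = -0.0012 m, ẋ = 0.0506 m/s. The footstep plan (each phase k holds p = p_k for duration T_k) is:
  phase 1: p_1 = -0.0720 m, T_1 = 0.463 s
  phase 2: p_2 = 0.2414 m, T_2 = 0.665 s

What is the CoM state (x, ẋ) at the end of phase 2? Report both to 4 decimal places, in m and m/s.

x = 1.1532, ẋ = 3.4775

phase 1: p=-0.0720, T=0.463, ωT=1.717406, cosh=2.874796, sinh=2.695265; start (x,ẋ)=(-0.001200, 0.050600) → end (x,ẋ)=(0.168303, 0.853291)
phase 2: p=0.2414, T=0.665, ωT=2.466684, cosh=5.934090, sinh=5.849224; start (x,ẋ)=(0.168303, 0.853291) → end (x,ẋ)=(1.153195, 3.477547)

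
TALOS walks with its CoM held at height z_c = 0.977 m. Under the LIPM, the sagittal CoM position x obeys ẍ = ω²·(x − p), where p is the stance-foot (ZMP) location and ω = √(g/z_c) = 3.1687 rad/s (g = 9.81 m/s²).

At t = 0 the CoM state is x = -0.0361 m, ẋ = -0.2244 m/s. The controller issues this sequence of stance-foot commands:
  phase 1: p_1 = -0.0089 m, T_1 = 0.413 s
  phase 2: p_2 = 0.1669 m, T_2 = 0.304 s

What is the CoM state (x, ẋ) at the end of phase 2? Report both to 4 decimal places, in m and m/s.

phase 1: p=-0.0089, T=0.413, ωT=1.308673, cosh=1.985719, sinh=1.715540; start (x,ẋ)=(-0.036100, -0.224400) → end (x,ẋ)=(-0.184402, -0.593455)
phase 2: p=0.1669, T=0.304, ωT=0.963285, cosh=1.500963, sinh=1.119326; start (x,ẋ)=(-0.184402, -0.593455) → end (x,ẋ)=(-0.570027, -2.136756)

x = -0.5700, ẋ = -2.1368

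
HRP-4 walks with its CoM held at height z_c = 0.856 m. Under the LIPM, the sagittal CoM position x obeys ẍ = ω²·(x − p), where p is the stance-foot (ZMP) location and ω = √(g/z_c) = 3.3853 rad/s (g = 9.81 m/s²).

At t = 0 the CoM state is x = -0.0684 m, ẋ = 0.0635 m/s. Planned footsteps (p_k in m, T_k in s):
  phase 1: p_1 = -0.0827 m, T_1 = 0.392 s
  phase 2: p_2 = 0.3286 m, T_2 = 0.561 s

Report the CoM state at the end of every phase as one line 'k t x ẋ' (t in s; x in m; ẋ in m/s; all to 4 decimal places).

1 0.3920 -0.0210 0.2129
2 0.9530 -0.6598 -3.1370

phase 1: p=-0.0827, T=0.392, ωT=1.327038, cosh=2.017560, sinh=1.752299; start (x,ẋ)=(-0.068400, 0.063500) → end (x,ẋ)=(-0.020980, 0.212943)
phase 2: p=0.3286, T=0.561, ωT=1.899153, cosh=3.414966, sinh=3.265270; start (x,ẋ)=(-0.020980, 0.212943) → end (x,ẋ)=(-0.659810, -3.137035)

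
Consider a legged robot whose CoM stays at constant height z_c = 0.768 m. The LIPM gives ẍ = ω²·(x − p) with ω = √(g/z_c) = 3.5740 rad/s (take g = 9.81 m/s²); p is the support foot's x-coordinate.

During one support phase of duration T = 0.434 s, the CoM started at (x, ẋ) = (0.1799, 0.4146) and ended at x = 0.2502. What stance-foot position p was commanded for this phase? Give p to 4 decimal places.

ωT = 3.5740·0.434 = 1.551116; cosh(ωT) = 2.464371, sinh(ωT) = 2.252360
x(T) = p + (x₀−p)·cosh(ωT) + (ẋ₀/ω)·sinh(ωT) ⇒ p·(1 − cosh) = x(T) − x₀·cosh − (ẋ₀/ω)·sinh
numerator   = 0.2502 − (0.1799)·2.464371 − (0.4146/3.5740)·2.252360 = -0.454424
denominator = 1 − 2.464371 = -1.464371
p = -0.454424 / -1.464371 = 0.3103

p = 0.3103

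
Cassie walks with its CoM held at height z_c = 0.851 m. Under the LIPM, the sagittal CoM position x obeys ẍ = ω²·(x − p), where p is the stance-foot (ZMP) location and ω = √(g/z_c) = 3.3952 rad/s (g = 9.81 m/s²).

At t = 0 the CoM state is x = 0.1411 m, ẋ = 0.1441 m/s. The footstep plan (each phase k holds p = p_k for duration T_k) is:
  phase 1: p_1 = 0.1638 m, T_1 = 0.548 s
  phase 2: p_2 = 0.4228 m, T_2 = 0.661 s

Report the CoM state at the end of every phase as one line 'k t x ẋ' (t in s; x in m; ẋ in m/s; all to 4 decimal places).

phase 1: p=0.1638, T=0.548, ωT=1.860570, cosh=3.291490, sinh=3.135906; start (x,ẋ)=(0.141100, 0.144100) → end (x,ẋ)=(0.222178, 0.232616)
phase 2: p=0.4228, T=0.661, ωT=2.244227, cosh=4.769566, sinh=4.663557; start (x,ẋ)=(0.222178, 0.232616) → end (x,ẋ)=(-0.214564, -2.067109)

1 0.5480 0.2222 0.2326
2 1.2090 -0.2146 -2.0671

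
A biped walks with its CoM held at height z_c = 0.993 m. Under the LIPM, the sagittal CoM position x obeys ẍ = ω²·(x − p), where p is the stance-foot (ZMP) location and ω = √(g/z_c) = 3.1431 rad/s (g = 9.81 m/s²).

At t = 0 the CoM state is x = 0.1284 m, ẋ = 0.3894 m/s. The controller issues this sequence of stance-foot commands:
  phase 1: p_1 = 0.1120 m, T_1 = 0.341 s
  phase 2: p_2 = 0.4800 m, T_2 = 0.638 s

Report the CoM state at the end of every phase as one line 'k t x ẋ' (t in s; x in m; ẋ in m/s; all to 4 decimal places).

phase 1: p=0.1120, T=0.341, ωT=1.071797, cosh=1.631508, sinh=1.289115; start (x,ẋ)=(0.128400, 0.389400) → end (x,ẋ)=(0.298466, 0.701759)
phase 2: p=0.4800, T=0.638, ωT=2.005298, cosh=3.781463, sinh=3.646843; start (x,ẋ)=(0.298466, 0.701759) → end (x,ẋ)=(0.607765, 0.572860)

1 0.3410 0.2985 0.7018
2 0.9790 0.6078 0.5729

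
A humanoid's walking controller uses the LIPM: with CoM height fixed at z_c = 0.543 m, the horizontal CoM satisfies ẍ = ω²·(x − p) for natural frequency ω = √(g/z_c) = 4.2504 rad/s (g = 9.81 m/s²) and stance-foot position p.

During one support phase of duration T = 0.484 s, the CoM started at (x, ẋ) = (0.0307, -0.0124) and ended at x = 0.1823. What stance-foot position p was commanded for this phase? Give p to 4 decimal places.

p = -0.0240

ωT = 4.2504·0.484 = 2.057194; cosh(ωT) = 3.975897, sinh(ωT) = 3.848085
x(T) = p + (x₀−p)·cosh(ωT) + (ẋ₀/ω)·sinh(ωT) ⇒ p·(1 − cosh) = x(T) − x₀·cosh − (ẋ₀/ω)·sinh
numerator   = 0.1823 − (0.0307)·3.975897 − (-0.0124/4.2504)·3.848085 = 0.071466
denominator = 1 − 3.975897 = -2.975897
p = 0.071466 / -2.975897 = -0.0240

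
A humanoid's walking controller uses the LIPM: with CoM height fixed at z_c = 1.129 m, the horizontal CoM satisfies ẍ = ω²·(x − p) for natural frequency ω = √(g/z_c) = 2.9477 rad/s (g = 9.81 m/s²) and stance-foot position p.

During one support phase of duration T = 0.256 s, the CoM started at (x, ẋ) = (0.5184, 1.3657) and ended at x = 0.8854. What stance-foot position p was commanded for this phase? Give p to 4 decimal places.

ωT = 2.9477·0.256 = 0.754611; cosh(ωT) = 1.298489, sinh(ωT) = 0.828296
x(T) = p + (x₀−p)·cosh(ωT) + (ẋ₀/ω)·sinh(ωT) ⇒ p·(1 − cosh) = x(T) − x₀·cosh − (ẋ₀/ω)·sinh
numerator   = 0.8854 − (0.5184)·1.298489 − (1.3657/2.9477)·0.828296 = -0.171495
denominator = 1 − 1.298489 = -0.298489
p = -0.171495 / -0.298489 = 0.5745

p = 0.5745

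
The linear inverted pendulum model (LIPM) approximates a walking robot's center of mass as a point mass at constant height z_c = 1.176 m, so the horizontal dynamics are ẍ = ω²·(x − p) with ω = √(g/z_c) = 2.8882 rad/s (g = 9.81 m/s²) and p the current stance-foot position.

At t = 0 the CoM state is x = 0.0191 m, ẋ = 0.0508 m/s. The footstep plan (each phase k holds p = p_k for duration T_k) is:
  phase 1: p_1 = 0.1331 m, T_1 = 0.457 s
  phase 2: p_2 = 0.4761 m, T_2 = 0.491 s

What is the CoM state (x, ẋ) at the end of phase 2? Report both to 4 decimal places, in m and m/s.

phase 1: p=0.1331, T=0.457, ωT=1.319907, cosh=2.005117, sinh=1.737957; start (x,ẋ)=(0.019100, 0.050800) → end (x,ẋ)=(-0.064915, -0.470371)
phase 2: p=0.4761, T=0.491, ωT=1.418106, cosh=2.185733, sinh=1.943560; start (x,ẋ)=(-0.064915, -0.470371) → end (x,ẋ)=(-1.022941, -4.065032)

x = -1.0229, ẋ = -4.0650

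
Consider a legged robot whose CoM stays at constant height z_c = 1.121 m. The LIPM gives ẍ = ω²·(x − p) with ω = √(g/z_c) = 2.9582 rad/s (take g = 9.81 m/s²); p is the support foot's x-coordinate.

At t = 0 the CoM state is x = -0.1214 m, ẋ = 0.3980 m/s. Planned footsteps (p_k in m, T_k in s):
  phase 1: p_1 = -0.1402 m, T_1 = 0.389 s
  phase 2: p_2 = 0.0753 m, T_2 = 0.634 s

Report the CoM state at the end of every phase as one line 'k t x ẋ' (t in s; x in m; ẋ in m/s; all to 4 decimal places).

phase 1: p=-0.1402, T=0.389, ωT=1.150740, cosh=1.738466, sinh=1.422064; start (x,ẋ)=(-0.121400, 0.398000) → end (x,ẋ)=(0.083809, 0.770997)
phase 2: p=0.0753, T=0.634, ωT=1.875499, cosh=3.338676, sinh=3.185397; start (x,ẋ)=(0.083809, 0.770997) → end (x,ẋ)=(0.933921, 2.654292)

1 0.3890 0.0838 0.7710
2 1.0230 0.9339 2.6543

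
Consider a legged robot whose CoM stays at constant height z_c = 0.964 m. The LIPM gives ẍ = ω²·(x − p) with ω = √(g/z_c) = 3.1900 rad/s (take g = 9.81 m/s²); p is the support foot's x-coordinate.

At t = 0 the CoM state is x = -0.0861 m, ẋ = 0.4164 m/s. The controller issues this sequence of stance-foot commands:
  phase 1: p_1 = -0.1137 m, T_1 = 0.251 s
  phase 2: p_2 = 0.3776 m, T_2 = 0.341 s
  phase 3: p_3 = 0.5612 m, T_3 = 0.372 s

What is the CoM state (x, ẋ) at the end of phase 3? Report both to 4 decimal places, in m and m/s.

phase 1: p=-0.1137, T=0.251, ωT=0.800690, cosh=1.338048, sinh=0.889029; start (x,ẋ)=(-0.086100, 0.416400) → end (x,ẋ)=(0.039278, 0.635437)
phase 2: p=0.3776, T=0.341, ωT=1.087790, cosh=1.652334, sinh=1.315374; start (x,ẋ)=(0.039278, 0.635437) → end (x,ẋ)=(0.080596, -0.369661)
phase 3: p=0.5612, T=0.372, ωT=1.186680, cosh=1.790710, sinh=1.485477; start (x,ẋ)=(0.080596, -0.369661) → end (x,ẋ)=(-0.471560, -2.939378)

x = -0.4716, ẋ = -2.9394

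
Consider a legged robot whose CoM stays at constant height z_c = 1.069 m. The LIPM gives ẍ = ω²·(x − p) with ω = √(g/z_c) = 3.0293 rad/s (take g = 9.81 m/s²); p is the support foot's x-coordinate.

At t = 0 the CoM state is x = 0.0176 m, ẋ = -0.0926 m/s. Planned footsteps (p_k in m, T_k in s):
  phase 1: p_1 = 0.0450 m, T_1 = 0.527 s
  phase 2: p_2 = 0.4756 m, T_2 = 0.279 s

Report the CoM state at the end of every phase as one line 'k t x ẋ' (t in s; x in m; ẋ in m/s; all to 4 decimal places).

phase 1: p=0.0450, T=0.527, ωT=1.596441, cosh=2.569026, sinh=2.366410; start (x,ẋ)=(0.017600, -0.092600) → end (x,ẋ)=(-0.097728, -0.434311)
phase 2: p=0.4756, T=0.279, ωT=0.845175, cosh=1.378933, sinh=0.949451; start (x,ẋ)=(-0.097728, -0.434311) → end (x,ẋ)=(-0.451104, -2.247875)

1 0.5270 -0.0977 -0.4343
2 0.8060 -0.4511 -2.2479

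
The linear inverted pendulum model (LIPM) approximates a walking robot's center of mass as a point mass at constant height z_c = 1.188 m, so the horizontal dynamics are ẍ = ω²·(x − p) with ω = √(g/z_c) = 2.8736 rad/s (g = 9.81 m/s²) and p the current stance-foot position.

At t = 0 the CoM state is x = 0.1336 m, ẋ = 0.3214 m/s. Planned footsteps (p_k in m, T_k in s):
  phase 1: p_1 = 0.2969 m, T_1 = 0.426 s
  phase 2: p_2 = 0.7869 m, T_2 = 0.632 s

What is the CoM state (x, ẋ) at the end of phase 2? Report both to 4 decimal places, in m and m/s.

phase 1: p=0.2969, T=0.426, ωT=1.224154, cosh=1.847646, sinh=1.553640; start (x,ẋ)=(0.133600, 0.321400) → end (x,ẋ)=(0.168947, -0.135226)
phase 2: p=0.7869, T=0.632, ωT=1.816115, cosh=3.155292, sinh=2.992636; start (x,ẋ)=(0.168947, -0.135226) → end (x,ẋ)=(-1.303749, -5.740846)

x = -1.3037, ẋ = -5.7408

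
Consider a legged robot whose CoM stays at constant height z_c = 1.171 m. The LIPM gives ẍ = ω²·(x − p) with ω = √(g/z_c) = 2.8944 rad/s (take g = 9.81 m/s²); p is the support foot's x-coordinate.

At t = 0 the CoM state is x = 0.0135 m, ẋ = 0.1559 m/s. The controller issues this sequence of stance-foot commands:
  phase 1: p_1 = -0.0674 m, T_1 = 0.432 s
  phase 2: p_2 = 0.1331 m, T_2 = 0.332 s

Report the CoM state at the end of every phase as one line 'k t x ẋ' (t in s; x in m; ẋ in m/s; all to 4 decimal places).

phase 1: p=-0.0674, T=0.432, ωT=1.250381, cosh=1.889034, sinh=1.602638; start (x,ẋ)=(0.013500, 0.155900) → end (x,ẋ)=(0.171745, 0.669769)
phase 2: p=0.1331, T=0.332, ωT=0.960941, cosh=1.498344, sinh=1.115811; start (x,ẋ)=(0.171745, 0.669769) → end (x,ẋ)=(0.449204, 1.128353)

1 0.4320 0.1717 0.6698
2 0.7640 0.4492 1.1284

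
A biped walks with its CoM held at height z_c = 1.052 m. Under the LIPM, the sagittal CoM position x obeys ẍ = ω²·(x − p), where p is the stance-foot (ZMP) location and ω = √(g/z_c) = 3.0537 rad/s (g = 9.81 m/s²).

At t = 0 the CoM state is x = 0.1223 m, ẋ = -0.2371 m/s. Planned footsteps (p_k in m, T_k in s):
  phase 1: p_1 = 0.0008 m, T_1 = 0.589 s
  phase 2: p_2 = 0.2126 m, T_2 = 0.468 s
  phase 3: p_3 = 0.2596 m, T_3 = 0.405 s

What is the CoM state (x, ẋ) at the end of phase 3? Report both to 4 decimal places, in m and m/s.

x = 0.5478, ẋ = 0.9597

phase 1: p=0.0008, T=0.589, ωT=1.798629, cosh=3.103443, sinh=2.937918; start (x,ẋ)=(0.122300, -0.237100) → end (x,ẋ)=(0.149758, 0.354213)
phase 2: p=0.2126, T=0.468, ωT=1.429132, cosh=2.207294, sinh=1.967778; start (x,ẋ)=(0.149758, 0.354213) → end (x,ẋ)=(0.302141, 0.404236)
phase 3: p=0.2596, T=0.405, ωT=1.236749, cosh=1.867361, sinh=1.577035; start (x,ẋ)=(0.302141, 0.404236) → end (x,ẋ)=(0.547801, 0.959724)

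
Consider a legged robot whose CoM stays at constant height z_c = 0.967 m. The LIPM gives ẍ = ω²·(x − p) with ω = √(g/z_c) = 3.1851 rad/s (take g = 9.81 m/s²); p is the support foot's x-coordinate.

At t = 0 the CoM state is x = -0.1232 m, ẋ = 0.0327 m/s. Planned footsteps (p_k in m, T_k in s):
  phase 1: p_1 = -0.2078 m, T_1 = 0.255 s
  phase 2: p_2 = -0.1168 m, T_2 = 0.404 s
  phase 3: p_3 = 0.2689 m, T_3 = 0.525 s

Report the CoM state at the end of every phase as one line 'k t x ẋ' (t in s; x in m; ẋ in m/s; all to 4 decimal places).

1 0.2550 -0.0844 0.2878
2 0.6590 0.0974 0.7332
3 1.1840 0.3874 0.6177

phase 1: p=-0.2078, T=0.255, ωT=0.812200, cosh=1.348370, sinh=0.904490; start (x,ẋ)=(-0.123200, 0.032700) → end (x,ẋ)=(-0.084442, 0.287815)
phase 2: p=-0.1168, T=0.404, ωT=1.286780, cosh=1.948634, sinh=1.672475; start (x,ẋ)=(-0.084442, 0.287815) → end (x,ẋ)=(0.097384, 0.733218)
phase 3: p=0.2689, T=0.525, ωT=1.672177, cosh=2.755793, sinh=2.567955; start (x,ẋ)=(0.097384, 0.733218) → end (x,ẋ)=(0.387387, 0.617733)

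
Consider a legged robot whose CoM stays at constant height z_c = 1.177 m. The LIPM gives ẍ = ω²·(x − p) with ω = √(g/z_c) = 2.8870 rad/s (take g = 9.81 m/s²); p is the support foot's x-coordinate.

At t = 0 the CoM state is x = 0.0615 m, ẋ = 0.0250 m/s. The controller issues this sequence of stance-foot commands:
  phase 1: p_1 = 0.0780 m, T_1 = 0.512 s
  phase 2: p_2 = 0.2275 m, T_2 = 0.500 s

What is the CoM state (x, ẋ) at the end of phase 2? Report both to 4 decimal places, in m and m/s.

phase 1: p=0.0780, T=0.512, ωT=1.478144, cosh=2.306430, sinh=2.078370; start (x,ẋ)=(0.061500, 0.025000) → end (x,ẋ)=(0.057942, -0.041343)
phase 2: p=0.2275, T=0.500, ωT=1.443500, cosh=2.235797, sinh=1.999697; start (x,ẋ)=(0.057942, -0.041343) → end (x,ẋ)=(-0.180235, -1.071318)

x = -0.1802, ẋ = -1.0713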